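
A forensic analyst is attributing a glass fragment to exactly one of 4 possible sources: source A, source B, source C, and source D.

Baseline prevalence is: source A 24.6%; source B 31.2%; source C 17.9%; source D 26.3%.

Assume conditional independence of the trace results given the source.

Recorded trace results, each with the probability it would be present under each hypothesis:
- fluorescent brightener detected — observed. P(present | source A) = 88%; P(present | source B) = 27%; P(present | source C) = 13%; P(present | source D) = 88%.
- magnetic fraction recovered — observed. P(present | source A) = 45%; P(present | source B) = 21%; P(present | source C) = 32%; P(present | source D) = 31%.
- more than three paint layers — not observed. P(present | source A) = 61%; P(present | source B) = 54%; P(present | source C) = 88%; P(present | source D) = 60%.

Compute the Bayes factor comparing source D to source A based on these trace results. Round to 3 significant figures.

0.707

Joint likelihood of the trace result pattern under each hypothesis (using 1 − P(present | H) for each absent trace result):
  source D: 0.88 × 0.31 × (1 − 0.60) = 0.10912
  source A: 0.88 × 0.45 × (1 − 0.61) = 0.15444
Bayes factor = 0.10912 / 0.15444 ≈ 0.707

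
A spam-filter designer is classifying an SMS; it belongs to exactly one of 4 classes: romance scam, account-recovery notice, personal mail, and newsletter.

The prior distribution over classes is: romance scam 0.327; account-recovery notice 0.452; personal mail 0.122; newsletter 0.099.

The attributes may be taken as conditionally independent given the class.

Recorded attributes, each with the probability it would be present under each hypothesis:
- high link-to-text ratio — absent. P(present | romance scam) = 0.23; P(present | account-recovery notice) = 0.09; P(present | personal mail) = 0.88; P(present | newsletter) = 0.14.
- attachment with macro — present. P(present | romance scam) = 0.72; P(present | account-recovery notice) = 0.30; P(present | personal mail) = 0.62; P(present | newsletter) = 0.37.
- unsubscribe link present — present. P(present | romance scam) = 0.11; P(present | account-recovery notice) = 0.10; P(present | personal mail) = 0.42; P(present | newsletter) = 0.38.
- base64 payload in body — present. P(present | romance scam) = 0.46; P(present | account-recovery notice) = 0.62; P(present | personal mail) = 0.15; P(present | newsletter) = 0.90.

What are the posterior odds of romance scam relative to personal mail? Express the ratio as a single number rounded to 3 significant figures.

16.0

The normalizing constant cancels in an odds ratio, so compute prior × likelihood for the two hypotheses only (using 1 − P(present | H) for each absent attribute):
  romance scam: 0.327 × (1 − 0.23) × 0.72 × 0.11 × 0.46 = 0.0091732
  personal mail: 0.122 × (1 − 0.88) × 0.62 × 0.42 × 0.15 = 0.00057184
Posterior odds = 0.0091732 / 0.00057184 ≈ 16.0.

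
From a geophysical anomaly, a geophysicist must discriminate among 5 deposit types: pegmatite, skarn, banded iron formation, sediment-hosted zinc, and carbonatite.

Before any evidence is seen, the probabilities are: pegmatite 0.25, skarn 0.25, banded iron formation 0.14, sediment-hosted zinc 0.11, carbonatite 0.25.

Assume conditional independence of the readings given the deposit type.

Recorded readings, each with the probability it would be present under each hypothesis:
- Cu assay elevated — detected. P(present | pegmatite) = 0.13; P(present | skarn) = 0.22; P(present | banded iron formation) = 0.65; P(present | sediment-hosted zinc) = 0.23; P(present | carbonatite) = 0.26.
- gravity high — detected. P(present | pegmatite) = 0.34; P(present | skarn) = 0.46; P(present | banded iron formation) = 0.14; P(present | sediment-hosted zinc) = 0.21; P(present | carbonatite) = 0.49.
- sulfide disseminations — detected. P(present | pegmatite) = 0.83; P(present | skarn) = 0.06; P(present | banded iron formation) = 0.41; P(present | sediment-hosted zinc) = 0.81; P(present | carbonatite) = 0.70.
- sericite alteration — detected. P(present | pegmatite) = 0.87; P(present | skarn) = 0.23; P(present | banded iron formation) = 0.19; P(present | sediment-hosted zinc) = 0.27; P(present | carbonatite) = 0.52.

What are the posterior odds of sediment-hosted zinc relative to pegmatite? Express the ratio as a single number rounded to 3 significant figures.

0.146

Posterior odds equal prior odds times the likelihood ratio; only the two competing hypotheses matter.
  sediment-hosted zinc: 0.11 × 0.23 × 0.21 × 0.81 × 0.27 = 0.001162
  pegmatite: 0.25 × 0.13 × 0.34 × 0.83 × 0.87 = 0.0079792
Posterior odds = 0.001162 / 0.0079792 ≈ 0.146.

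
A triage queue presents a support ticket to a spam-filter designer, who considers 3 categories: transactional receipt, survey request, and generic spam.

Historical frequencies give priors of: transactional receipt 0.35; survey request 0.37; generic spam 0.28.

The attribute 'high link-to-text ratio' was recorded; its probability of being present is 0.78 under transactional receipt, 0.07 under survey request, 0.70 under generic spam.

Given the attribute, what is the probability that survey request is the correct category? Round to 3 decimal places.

0.052

By Bayes' rule, the unnormalized weight for each hypothesis is prior × likelihood:
  transactional receipt: 0.35 × 0.78 = 0.273
  survey request: 0.37 × 0.07 = 0.0259
  generic spam: 0.28 × 0.70 = 0.196
Marginal likelihood of the evidence = 0.4949.
P(survey request | evidence) = 0.0259 / 0.4949 ≈ 0.052.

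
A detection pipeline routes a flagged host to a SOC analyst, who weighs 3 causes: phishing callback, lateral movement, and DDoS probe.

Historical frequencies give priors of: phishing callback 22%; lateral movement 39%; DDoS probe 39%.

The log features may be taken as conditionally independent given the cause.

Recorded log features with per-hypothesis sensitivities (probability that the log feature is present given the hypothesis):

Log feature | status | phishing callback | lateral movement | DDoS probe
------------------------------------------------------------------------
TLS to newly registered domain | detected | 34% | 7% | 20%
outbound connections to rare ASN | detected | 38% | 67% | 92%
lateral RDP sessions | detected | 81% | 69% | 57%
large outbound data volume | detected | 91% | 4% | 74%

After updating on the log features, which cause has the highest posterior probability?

For each hypothesis, the unnormalized posterior weight is prior × product of the log feature likelihoods:
  phishing callback: 0.22 × 0.34 × 0.38 × 0.81 × 0.91 = 0.020951
  lateral movement: 0.39 × 0.07 × 0.67 × 0.69 × 0.04 = 0.00050483
  DDoS probe: 0.39 × 0.20 × 0.92 × 0.57 × 0.74 = 0.030268
Marginal likelihood of the evidence = 0.051725.
P(phishing callback | evidence) ≈ 0.020951 / 0.051725 ≈ 0.405
P(lateral movement | evidence) ≈ 0.00050483 / 0.051725 ≈ 0.010
P(DDoS probe | evidence) ≈ 0.030268 / 0.051725 ≈ 0.585
The largest is 0.585, so DDoS probe is most probable.

DDoS probe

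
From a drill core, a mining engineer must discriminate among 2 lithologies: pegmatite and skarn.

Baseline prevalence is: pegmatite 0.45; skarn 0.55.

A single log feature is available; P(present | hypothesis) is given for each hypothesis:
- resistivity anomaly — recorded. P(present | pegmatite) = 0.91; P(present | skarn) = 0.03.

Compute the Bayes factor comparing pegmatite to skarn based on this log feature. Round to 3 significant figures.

30.3

The Bayes factor is the ratio of the two likelihoods.
  pegmatite: 0.91
  skarn: 0.03
Bayes factor = 0.91 / 0.03 ≈ 30.3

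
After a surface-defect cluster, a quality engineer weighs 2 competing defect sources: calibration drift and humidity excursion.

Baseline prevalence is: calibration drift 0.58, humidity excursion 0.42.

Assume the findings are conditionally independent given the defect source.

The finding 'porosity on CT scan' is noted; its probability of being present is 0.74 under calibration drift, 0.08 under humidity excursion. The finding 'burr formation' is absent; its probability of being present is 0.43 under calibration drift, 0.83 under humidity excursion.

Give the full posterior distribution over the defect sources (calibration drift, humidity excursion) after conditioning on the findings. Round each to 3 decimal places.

For each hypothesis, the unnormalized posterior weight is prior × product of the finding likelihoods (using 1 − P(present | H) for each absent finding):
  calibration drift: 0.58 × 0.74 × (1 − 0.43) = 0.24464
  humidity excursion: 0.42 × 0.08 × (1 − 0.83) = 0.005712
Normalizing constant Z = 0.24464 + 0.005712 = 0.25036.
P(calibration drift | evidence) = 0.24464 / 0.25036 ≈ 0.977
P(humidity excursion | evidence) = 0.005712 / 0.25036 ≈ 0.023

0.977, 0.023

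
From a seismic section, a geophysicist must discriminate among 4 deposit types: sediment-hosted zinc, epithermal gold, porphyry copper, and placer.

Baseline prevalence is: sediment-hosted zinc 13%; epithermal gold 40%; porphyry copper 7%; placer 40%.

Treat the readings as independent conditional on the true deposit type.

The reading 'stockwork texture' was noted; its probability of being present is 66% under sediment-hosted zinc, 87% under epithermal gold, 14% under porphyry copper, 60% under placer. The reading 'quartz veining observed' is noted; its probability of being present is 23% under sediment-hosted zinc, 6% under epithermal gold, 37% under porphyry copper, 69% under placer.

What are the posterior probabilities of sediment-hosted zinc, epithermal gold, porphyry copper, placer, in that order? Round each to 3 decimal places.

Multiply each prior by the joint likelihood of the reading pattern:
  sediment-hosted zinc: 0.13 × 0.66 × 0.23 = 0.019734
  epithermal gold: 0.40 × 0.87 × 0.06 = 0.02088
  porphyry copper: 0.07 × 0.14 × 0.37 = 0.003626
  placer: 0.40 × 0.60 × 0.69 = 0.1656
Marginal likelihood of the evidence = 0.20984.
P(sediment-hosted zinc | evidence) = 0.019734 / 0.20984 ≈ 0.094
P(epithermal gold | evidence) = 0.02088 / 0.20984 ≈ 0.100
P(porphyry copper | evidence) = 0.003626 / 0.20984 ≈ 0.017
P(placer | evidence) = 0.1656 / 0.20984 ≈ 0.789

0.094, 0.100, 0.017, 0.789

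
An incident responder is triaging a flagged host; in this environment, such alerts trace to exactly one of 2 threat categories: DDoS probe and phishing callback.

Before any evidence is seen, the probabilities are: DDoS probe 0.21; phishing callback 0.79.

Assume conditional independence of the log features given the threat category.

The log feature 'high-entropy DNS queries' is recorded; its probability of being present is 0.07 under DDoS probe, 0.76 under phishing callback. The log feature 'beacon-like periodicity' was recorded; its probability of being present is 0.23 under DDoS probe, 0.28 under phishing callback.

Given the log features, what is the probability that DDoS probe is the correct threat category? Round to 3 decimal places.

By Bayes' rule with conditional independence, the unnormalized weight for each hypothesis is prior × ∏ likelihoods:
  DDoS probe: 0.21 × 0.07 × 0.23 = 0.003381
  phishing callback: 0.79 × 0.76 × 0.28 = 0.16811
The unnormalized weights sum to 0.17149.
P(DDoS probe | evidence) = 0.003381 / 0.17149 ≈ 0.020.

0.020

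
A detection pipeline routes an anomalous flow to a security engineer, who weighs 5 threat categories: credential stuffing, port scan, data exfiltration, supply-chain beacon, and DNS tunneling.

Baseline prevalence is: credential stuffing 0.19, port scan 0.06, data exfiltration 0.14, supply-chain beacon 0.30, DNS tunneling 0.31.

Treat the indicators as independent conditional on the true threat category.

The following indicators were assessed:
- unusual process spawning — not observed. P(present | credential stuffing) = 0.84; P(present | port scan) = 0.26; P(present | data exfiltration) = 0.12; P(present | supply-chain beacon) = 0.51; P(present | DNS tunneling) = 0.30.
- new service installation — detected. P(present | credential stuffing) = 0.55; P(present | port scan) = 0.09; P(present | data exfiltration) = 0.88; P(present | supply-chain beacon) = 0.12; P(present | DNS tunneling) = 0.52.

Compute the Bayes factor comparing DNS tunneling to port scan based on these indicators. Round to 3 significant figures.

Take the product of per-indicator likelihoods under each hypothesis (using 1 − P(present | H) for each absent indicator), then divide.
  DNS tunneling: (1 − 0.30) × 0.52 = 0.364
  port scan: (1 − 0.26) × 0.09 = 0.0666
Bayes factor = 0.364 / 0.0666 ≈ 5.47

5.47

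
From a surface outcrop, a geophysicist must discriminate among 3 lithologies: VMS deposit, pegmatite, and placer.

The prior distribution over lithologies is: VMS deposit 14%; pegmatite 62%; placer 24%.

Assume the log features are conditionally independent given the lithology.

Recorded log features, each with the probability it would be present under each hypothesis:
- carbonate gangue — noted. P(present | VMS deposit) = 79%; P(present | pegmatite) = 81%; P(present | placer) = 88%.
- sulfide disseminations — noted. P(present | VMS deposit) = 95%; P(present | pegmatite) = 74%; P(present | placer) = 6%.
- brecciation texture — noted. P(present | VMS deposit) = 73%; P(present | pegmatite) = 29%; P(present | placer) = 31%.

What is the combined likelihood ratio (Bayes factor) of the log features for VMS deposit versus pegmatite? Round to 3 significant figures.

3.15

Take the product of per-log feature likelihoods under each hypothesis, then divide.
  VMS deposit: 0.79 × 0.95 × 0.73 = 0.54786
  pegmatite: 0.81 × 0.74 × 0.29 = 0.17383
Bayes factor = 0.54786 / 0.17383 ≈ 3.15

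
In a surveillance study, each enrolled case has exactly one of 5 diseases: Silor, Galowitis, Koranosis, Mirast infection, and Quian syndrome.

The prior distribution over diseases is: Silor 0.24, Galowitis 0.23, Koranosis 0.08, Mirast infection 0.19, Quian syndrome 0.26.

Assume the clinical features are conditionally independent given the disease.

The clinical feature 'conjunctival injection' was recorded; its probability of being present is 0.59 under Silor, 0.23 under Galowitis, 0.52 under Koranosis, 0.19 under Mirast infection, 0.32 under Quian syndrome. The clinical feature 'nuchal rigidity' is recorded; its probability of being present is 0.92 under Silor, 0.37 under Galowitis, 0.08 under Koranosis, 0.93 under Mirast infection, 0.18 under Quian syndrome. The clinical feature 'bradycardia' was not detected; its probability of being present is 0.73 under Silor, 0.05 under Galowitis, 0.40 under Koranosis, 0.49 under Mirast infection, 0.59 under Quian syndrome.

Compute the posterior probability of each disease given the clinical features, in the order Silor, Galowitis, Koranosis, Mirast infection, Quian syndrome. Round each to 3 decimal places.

For each hypothesis, the unnormalized posterior weight is prior × product of the clinical feature likelihoods (using 1 − P(present | H) for each absent clinical feature):
  Silor: 0.24 × 0.59 × 0.92 × (1 − 0.73) = 0.035173
  Galowitis: 0.23 × 0.23 × 0.37 × (1 − 0.05) = 0.018594
  Koranosis: 0.08 × 0.52 × 0.08 × (1 − 0.40) = 0.0019968
  Mirast infection: 0.19 × 0.19 × 0.93 × (1 − 0.49) = 0.017122
  Quian syndrome: 0.26 × 0.32 × 0.18 × (1 − 0.59) = 0.0061402
Normalizing constant Z = 0.035173 + 0.018594 + 0.0019968 + 0.017122 + 0.0061402 = 0.079027.
P(Silor | evidence) = 0.035173 / 0.079027 ≈ 0.445
P(Galowitis | evidence) = 0.018594 / 0.079027 ≈ 0.235
P(Koranosis | evidence) = 0.0019968 / 0.079027 ≈ 0.025
P(Mirast infection | evidence) = 0.017122 / 0.079027 ≈ 0.217
P(Quian syndrome | evidence) = 0.0061402 / 0.079027 ≈ 0.078

0.445, 0.235, 0.025, 0.217, 0.078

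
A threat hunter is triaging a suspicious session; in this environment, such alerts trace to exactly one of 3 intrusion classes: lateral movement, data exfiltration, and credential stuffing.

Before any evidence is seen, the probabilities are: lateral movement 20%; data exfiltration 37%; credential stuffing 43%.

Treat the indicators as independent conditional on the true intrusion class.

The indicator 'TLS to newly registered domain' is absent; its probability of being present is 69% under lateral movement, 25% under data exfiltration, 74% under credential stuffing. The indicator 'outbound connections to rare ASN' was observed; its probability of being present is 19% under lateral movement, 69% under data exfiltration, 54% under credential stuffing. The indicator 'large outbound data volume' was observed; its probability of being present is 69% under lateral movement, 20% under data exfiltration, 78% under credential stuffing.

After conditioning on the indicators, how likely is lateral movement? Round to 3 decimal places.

0.087

For each hypothesis, the unnormalized posterior weight is prior × product of the indicator likelihoods (using 1 − P(present | H) for each absent indicator):
  lateral movement: 0.20 × (1 − 0.69) × 0.19 × 0.69 = 0.0081282
  data exfiltration: 0.37 × (1 − 0.25) × 0.69 × 0.20 = 0.038295
  credential stuffing: 0.43 × (1 − 0.74) × 0.54 × 0.78 = 0.04709
Marginal likelihood of the evidence = 0.093513.
P(lateral movement | evidence) = 0.0081282 / 0.093513 ≈ 0.087.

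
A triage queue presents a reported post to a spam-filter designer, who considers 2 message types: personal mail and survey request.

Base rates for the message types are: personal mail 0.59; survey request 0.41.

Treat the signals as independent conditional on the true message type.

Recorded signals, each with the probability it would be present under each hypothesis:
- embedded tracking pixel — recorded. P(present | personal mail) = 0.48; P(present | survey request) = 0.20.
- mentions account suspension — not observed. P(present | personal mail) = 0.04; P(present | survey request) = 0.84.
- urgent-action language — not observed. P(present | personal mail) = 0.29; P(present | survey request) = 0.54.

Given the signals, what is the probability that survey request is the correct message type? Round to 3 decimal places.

For each hypothesis, the unnormalized posterior weight is prior × product of the signal likelihoods (using 1 − P(present | H) for each absent signal):
  personal mail: 0.59 × 0.48 × (1 − 0.04) × (1 − 0.29) = 0.19303
  survey request: 0.41 × 0.20 × (1 − 0.84) × (1 − 0.54) = 0.0060352
Marginal likelihood of the evidence = 0.19906.
P(survey request | evidence) = 0.0060352 / 0.19906 ≈ 0.030.

0.030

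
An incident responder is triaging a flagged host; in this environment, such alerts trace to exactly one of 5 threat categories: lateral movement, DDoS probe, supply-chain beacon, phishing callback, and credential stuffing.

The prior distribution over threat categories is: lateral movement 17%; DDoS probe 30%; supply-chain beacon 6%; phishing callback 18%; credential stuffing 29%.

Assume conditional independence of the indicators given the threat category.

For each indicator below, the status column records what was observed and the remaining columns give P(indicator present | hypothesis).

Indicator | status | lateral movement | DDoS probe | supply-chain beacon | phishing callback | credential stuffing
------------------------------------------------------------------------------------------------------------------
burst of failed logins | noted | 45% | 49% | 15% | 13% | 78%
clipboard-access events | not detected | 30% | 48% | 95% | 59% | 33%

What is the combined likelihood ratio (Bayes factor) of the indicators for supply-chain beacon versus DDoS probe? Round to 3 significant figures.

Joint likelihood of the indicator pattern under each hypothesis (using 1 − P(present | H) for each absent indicator):
  supply-chain beacon: 0.15 × (1 − 0.95) = 0.0075
  DDoS probe: 0.49 × (1 − 0.48) = 0.2548
Bayes factor = 0.0075 / 0.2548 ≈ 0.0294

0.0294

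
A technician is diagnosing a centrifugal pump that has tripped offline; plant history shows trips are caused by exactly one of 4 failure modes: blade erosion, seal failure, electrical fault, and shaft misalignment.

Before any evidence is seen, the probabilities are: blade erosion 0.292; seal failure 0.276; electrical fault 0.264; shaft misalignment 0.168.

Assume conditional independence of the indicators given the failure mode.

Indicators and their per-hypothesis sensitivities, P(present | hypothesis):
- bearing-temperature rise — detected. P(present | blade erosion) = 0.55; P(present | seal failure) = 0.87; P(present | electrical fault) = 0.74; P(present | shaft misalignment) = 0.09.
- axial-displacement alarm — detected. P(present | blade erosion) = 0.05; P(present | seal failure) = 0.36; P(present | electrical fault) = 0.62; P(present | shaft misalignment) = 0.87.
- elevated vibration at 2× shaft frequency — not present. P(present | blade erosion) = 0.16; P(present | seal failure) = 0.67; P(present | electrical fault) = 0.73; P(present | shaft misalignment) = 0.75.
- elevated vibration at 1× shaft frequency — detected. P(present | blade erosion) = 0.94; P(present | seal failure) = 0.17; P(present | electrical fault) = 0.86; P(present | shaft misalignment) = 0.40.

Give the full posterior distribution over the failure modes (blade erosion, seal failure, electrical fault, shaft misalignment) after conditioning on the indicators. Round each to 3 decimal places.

0.156, 0.119, 0.692, 0.032

Multiply each prior by the joint likelihood of the indicator pattern (using 1 − P(present | H) for each absent indicator):
  blade erosion: 0.292 × 0.55 × 0.05 × (1 − 0.16) × 0.94 = 0.0063405
  seal failure: 0.276 × 0.87 × 0.36 × (1 − 0.67) × 0.17 = 0.0048495
  electrical fault: 0.264 × 0.74 × 0.62 × (1 − 0.73) × 0.86 = 0.028125
  shaft misalignment: 0.168 × 0.09 × 0.87 × (1 − 0.75) × 0.40 = 0.0013154
Marginal likelihood of the evidence = 0.04063.
P(blade erosion | evidence) = 0.0063405 / 0.04063 ≈ 0.156
P(seal failure | evidence) = 0.0048495 / 0.04063 ≈ 0.119
P(electrical fault | evidence) = 0.028125 / 0.04063 ≈ 0.692
P(shaft misalignment | evidence) = 0.0013154 / 0.04063 ≈ 0.032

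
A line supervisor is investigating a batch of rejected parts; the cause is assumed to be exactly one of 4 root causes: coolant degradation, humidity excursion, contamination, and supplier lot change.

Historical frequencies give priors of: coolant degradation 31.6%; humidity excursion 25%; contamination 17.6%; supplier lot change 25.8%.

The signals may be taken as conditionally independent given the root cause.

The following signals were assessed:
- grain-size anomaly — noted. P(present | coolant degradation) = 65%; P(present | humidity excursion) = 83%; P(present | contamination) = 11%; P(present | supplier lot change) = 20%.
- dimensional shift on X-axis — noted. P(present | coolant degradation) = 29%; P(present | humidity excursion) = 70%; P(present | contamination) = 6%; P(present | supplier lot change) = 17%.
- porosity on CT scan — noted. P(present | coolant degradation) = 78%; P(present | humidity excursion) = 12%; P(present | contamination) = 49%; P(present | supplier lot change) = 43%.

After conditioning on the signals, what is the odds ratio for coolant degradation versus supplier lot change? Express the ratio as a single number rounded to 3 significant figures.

The normalizing constant cancels in an odds ratio, so compute prior × likelihood for the two hypotheses only:
  coolant degradation: 0.316 × 0.65 × 0.29 × 0.78 = 0.046461
  supplier lot change: 0.258 × 0.20 × 0.17 × 0.43 = 0.003772
Posterior odds = 0.046461 / 0.003772 ≈ 12.3.

12.3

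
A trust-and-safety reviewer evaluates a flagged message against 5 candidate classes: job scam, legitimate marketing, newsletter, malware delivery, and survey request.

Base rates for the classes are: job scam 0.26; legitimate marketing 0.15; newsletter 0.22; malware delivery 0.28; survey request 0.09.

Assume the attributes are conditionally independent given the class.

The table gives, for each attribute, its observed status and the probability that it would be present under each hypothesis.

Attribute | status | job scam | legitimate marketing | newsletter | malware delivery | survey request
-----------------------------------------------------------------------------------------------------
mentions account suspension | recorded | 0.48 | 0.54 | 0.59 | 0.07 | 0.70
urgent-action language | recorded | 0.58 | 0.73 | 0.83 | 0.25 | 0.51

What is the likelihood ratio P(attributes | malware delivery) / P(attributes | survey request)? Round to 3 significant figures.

0.0490

Take the product of per-attribute likelihoods under each hypothesis, then divide.
  malware delivery: 0.07 × 0.25 = 0.0175
  survey request: 0.70 × 0.51 = 0.357
Bayes factor = 0.0175 / 0.357 ≈ 0.0490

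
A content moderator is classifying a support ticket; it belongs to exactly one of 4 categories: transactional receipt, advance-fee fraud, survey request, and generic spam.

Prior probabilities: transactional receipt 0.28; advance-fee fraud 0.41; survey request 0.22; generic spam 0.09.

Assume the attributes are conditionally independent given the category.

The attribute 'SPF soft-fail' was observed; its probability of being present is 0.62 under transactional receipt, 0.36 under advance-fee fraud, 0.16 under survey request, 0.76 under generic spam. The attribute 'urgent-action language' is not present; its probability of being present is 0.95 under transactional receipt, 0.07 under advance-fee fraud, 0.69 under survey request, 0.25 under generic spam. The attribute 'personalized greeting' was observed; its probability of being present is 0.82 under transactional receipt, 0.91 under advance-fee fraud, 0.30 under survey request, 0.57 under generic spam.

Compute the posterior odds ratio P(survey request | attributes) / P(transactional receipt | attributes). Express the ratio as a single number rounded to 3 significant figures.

0.460

Unnormalized posterior weight (prior times the attribute likelihoods) for each of the two hypotheses (using 1 − P(present | H) for each absent attribute):
  survey request: 0.22 × 0.16 × (1 − 0.69) × 0.30 = 0.0032736
  transactional receipt: 0.28 × 0.62 × (1 − 0.95) × 0.82 = 0.0071176
Odds(survey request : transactional receipt) = 0.0032736 / 0.0071176 ≈ 0.460.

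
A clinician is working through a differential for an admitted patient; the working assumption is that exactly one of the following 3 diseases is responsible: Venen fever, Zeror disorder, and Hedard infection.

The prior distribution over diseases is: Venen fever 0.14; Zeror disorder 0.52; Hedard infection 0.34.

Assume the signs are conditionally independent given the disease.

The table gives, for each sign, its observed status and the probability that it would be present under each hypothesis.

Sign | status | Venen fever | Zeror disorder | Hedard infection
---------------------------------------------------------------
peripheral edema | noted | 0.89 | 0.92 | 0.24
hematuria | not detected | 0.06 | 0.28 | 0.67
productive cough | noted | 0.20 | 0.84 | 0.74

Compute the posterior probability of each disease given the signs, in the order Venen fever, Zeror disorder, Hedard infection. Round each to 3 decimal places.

0.070, 0.870, 0.060

By Bayes' rule with conditional independence, the unnormalized weight for each hypothesis is prior × ∏ likelihoods (using 1 − P(present | H) for each absent sign):
  Venen fever: 0.14 × 0.89 × (1 − 0.06) × 0.20 = 0.023425
  Zeror disorder: 0.52 × 0.92 × (1 − 0.28) × 0.84 = 0.28934
  Hedard infection: 0.34 × 0.24 × (1 − 0.67) × 0.74 = 0.019927
Normalizing constant Z = 0.023425 + 0.28934 + 0.019927 = 0.33269.
P(Venen fever | evidence) = 0.023425 / 0.33269 ≈ 0.070
P(Zeror disorder | evidence) = 0.28934 / 0.33269 ≈ 0.870
P(Hedard infection | evidence) = 0.019927 / 0.33269 ≈ 0.060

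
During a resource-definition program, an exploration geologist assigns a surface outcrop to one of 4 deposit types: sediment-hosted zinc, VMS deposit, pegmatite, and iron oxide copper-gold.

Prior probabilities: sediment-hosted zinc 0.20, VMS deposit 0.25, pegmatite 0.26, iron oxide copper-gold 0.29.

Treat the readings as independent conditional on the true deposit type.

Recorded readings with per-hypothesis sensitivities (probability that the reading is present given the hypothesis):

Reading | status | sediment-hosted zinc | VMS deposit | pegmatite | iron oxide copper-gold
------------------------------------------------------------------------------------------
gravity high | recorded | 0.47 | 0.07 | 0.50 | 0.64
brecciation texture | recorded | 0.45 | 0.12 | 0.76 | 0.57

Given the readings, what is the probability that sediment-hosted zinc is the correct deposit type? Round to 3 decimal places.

For each hypothesis, the unnormalized posterior weight is prior × product of the reading likelihoods:
  sediment-hosted zinc: 0.20 × 0.47 × 0.45 = 0.0423
  VMS deposit: 0.25 × 0.07 × 0.12 = 0.0021
  pegmatite: 0.26 × 0.50 × 0.76 = 0.0988
  iron oxide copper-gold: 0.29 × 0.64 × 0.57 = 0.10579
Normalizing constant Z = 0.0423 + 0.0021 + 0.0988 + 0.10579 = 0.24899.
P(sediment-hosted zinc | evidence) = 0.0423 / 0.24899 ≈ 0.170.

0.170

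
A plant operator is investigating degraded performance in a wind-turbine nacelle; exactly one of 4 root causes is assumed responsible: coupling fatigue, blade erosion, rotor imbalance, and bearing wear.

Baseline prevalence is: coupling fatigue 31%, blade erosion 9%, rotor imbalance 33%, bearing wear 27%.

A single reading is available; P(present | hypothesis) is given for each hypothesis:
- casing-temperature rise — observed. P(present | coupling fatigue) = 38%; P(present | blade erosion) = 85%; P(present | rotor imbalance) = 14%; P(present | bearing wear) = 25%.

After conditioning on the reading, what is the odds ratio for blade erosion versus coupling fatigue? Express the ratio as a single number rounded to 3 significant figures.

Unnormalized posterior weight (prior times the reading likelihood) for each of the two hypotheses:
  blade erosion: 0.09 × 0.85 = 0.0765
  coupling fatigue: 0.31 × 0.38 = 0.1178
Odds(blade erosion : coupling fatigue) = 0.0765 / 0.1178 ≈ 0.649.

0.649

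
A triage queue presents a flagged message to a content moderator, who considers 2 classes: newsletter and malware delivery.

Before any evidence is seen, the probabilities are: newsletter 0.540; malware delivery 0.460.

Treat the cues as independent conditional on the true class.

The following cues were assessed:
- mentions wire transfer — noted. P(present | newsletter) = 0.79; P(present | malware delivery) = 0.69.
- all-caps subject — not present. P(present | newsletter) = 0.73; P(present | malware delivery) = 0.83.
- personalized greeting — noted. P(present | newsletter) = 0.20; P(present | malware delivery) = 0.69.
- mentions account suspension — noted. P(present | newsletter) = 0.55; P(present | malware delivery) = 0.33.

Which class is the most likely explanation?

By Bayes' rule with conditional independence, the unnormalized weight for each hypothesis is prior × ∏ likelihoods (using 1 − P(present | H) for each absent cue):
  newsletter: 0.540 × 0.79 × (1 − 0.73) × 0.20 × 0.55 = 0.01267
  malware delivery: 0.460 × 0.69 × (1 − 0.83) × 0.69 × 0.33 = 0.012286
Normalizing constant Z = 0.01267 + 0.012286 = 0.024956.
P(newsletter | evidence) ≈ 0.01267 / 0.024956 ≈ 0.508
P(malware delivery | evidence) ≈ 0.012286 / 0.024956 ≈ 0.492
The largest is 0.508, so newsletter is most probable.

newsletter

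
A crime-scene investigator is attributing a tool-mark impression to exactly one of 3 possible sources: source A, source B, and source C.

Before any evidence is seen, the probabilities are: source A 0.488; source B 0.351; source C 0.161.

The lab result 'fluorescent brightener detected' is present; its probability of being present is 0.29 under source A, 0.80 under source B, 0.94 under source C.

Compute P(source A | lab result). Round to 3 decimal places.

0.247

For each hypothesis, the unnormalized posterior weight is prior × likelihood:
  source A: 0.488 × 0.29 = 0.14152
  source B: 0.351 × 0.80 = 0.2808
  source C: 0.161 × 0.94 = 0.15134
Normalizing constant Z = 0.14152 + 0.2808 + 0.15134 = 0.57366.
P(source A | evidence) = 0.14152 / 0.57366 ≈ 0.247.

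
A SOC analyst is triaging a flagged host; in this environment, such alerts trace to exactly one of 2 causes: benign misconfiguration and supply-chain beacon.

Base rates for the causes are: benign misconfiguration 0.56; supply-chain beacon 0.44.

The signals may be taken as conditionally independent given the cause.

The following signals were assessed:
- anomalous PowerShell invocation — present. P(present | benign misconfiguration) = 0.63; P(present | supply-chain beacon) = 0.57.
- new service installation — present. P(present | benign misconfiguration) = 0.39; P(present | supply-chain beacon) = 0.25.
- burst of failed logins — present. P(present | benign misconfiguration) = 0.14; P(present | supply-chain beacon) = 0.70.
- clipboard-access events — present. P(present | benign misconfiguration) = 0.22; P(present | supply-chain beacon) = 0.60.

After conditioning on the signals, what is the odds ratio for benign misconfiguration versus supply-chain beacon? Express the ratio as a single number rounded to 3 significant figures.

0.161

The normalizing constant cancels in an odds ratio, so compute prior × likelihood for the two hypotheses only:
  benign misconfiguration: 0.56 × 0.63 × 0.39 × 0.14 × 0.22 = 0.0042378
  supply-chain beacon: 0.44 × 0.57 × 0.25 × 0.70 × 0.60 = 0.026334
Posterior odds = 0.0042378 / 0.026334 ≈ 0.161.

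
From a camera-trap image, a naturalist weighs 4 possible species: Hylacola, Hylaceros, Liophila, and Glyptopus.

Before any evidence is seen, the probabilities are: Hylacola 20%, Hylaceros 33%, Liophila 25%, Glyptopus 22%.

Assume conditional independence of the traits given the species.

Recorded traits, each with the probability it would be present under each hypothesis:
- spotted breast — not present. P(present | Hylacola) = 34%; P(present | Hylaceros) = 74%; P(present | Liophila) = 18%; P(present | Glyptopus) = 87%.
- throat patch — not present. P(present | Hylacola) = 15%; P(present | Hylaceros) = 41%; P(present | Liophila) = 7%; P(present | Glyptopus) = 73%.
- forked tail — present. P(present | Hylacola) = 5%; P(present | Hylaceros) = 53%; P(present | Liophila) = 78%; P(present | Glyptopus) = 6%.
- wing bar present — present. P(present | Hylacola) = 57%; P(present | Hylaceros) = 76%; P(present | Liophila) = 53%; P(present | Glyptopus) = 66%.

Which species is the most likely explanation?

Multiply each prior by the joint likelihood of the trait pattern (using 1 − P(present | H) for each absent trait):
  Hylacola: 0.20 × (1 − 0.34) × (1 − 0.15) × 0.05 × 0.57 = 0.0031977
  Hylaceros: 0.33 × (1 − 0.74) × (1 − 0.41) × 0.53 × 0.76 = 0.020391
  Liophila: 0.25 × (1 − 0.18) × (1 − 0.07) × 0.78 × 0.53 = 0.078815
  Glyptopus: 0.22 × (1 − 0.87) × (1 − 0.73) × 0.06 × 0.66 = 0.00030579
Normalizing constant Z = 0.0031977 + 0.020391 + 0.078815 + 0.00030579 = 0.10271.
P(Hylacola | evidence) ≈ 0.0031977 / 0.10271 ≈ 0.031
P(Hylaceros | evidence) ≈ 0.020391 / 0.10271 ≈ 0.199
P(Liophila | evidence) ≈ 0.078815 / 0.10271 ≈ 0.767
P(Glyptopus | evidence) ≈ 0.00030579 / 0.10271 ≈ 0.003
The largest is 0.767, so Liophila is most probable.

Liophila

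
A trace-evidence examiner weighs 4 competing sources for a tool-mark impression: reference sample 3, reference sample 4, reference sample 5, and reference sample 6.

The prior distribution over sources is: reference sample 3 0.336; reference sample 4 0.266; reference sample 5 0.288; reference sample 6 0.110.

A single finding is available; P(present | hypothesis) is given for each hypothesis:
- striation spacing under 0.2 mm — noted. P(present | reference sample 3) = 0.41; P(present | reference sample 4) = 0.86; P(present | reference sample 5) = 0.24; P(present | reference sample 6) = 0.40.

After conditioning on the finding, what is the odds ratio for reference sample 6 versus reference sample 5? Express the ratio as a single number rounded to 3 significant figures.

The normalizing constant cancels in an odds ratio, so compute prior × likelihood for the two hypotheses only:
  reference sample 6: 0.110 × 0.40 = 0.044
  reference sample 5: 0.288 × 0.24 = 0.06912
Odds(reference sample 6 : reference sample 5) = 0.044 / 0.06912 ≈ 0.637.

0.637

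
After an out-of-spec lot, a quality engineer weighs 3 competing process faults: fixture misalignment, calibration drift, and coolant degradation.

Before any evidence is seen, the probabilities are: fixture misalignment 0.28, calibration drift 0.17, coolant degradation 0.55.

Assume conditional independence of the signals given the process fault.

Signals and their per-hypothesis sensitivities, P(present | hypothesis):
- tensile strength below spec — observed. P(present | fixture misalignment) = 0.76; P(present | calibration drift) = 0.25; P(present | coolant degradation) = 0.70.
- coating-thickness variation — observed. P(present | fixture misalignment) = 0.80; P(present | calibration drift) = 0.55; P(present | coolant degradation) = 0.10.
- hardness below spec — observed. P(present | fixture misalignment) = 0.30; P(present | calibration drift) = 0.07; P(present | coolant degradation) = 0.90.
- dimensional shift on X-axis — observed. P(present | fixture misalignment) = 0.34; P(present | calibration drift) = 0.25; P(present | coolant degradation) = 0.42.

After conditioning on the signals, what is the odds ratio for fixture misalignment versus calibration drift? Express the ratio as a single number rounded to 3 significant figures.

Posterior odds equal prior odds times the likelihood ratio; only the two competing hypotheses matter.
  fixture misalignment: 0.28 × 0.76 × 0.80 × 0.30 × 0.34 = 0.017364
  calibration drift: 0.17 × 0.25 × 0.55 × 0.07 × 0.25 = 0.00040906
Posterior odds = 0.017364 / 0.00040906 ≈ 42.4.

42.4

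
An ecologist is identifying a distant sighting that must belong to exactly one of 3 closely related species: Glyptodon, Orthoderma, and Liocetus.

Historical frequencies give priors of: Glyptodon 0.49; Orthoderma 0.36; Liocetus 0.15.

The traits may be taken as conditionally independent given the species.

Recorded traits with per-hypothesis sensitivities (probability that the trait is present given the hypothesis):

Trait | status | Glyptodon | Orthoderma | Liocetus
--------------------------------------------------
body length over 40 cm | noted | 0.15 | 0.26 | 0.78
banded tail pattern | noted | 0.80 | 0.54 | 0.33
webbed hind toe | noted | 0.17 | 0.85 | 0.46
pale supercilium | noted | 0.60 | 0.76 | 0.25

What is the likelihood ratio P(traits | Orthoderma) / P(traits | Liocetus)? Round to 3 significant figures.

Take the product of per-trait likelihoods under each hypothesis, then divide.
  Orthoderma: 0.26 × 0.54 × 0.85 × 0.76 = 0.090698
  Liocetus: 0.78 × 0.33 × 0.46 × 0.25 = 0.029601
Bayes factor = 0.090698 / 0.029601 ≈ 3.06

3.06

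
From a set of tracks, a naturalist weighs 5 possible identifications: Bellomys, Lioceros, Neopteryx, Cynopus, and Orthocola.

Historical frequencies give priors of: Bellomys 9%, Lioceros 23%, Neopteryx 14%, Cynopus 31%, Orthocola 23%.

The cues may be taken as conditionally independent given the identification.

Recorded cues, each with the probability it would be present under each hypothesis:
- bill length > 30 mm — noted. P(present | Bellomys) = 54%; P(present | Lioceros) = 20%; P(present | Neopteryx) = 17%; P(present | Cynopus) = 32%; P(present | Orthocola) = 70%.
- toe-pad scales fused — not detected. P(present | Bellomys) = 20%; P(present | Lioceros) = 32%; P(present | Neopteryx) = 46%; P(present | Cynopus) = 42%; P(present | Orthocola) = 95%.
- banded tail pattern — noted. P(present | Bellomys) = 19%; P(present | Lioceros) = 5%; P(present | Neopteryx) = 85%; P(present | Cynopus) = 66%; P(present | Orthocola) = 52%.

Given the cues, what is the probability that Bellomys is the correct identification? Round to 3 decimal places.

For each hypothesis, the unnormalized posterior weight is prior × product of the cue likelihoods (using 1 − P(present | H) for each absent cue):
  Bellomys: 0.09 × 0.54 × (1 − 0.20) × 0.19 = 0.0073872
  Lioceros: 0.23 × 0.20 × (1 − 0.32) × 0.05 = 0.001564
  Neopteryx: 0.14 × 0.17 × (1 − 0.46) × 0.85 = 0.010924
  Cynopus: 0.31 × 0.32 × (1 − 0.42) × 0.66 = 0.037974
  Orthocola: 0.23 × 0.70 × (1 − 0.95) × 0.52 = 0.004186
Marginal likelihood of the evidence = 0.062035.
P(Bellomys | evidence) = 0.0073872 / 0.062035 ≈ 0.119.

0.119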